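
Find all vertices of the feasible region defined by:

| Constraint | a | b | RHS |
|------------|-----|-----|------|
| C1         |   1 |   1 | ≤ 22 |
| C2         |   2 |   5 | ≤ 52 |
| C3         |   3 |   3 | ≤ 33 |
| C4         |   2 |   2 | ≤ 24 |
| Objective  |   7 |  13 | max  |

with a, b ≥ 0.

(0, 0), (11, 0), (1, 10), (0, 10.4)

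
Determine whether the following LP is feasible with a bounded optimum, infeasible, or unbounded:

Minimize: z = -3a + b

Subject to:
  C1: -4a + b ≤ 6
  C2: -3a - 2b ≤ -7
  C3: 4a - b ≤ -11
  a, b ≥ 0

Infeasible (no feasible solution exists)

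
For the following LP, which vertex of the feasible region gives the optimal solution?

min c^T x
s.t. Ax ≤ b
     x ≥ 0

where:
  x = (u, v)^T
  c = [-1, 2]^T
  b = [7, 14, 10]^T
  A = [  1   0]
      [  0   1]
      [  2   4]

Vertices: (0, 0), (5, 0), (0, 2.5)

Evaluate the objective at each vertex of the feasible region:
  z(0, 0) = 0
  z(5, 0) = -5  ←
  z(0, 2.5) = 5
The minimum is at u = 5, v = 0.

(5, 0)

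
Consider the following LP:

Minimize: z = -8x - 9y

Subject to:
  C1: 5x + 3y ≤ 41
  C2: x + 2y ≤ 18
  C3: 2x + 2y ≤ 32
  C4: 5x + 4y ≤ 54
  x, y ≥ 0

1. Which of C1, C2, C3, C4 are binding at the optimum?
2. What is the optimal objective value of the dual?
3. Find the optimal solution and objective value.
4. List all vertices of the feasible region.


1. C1, C2
2. -95
3. x = 4, y = 7, z = -95
4. (0, 0), (8.2, 0), (4, 7), (0, 9)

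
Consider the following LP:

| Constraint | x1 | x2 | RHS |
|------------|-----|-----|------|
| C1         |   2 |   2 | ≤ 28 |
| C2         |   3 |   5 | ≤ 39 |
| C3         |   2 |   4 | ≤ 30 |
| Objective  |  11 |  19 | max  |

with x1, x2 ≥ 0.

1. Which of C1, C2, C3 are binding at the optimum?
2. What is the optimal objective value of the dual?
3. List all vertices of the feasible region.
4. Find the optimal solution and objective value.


1. C2, C3
2. 147
3. (0, 0), (13, 0), (3, 6), (0, 7.5)
4. x1 = 3, x2 = 6, z = 147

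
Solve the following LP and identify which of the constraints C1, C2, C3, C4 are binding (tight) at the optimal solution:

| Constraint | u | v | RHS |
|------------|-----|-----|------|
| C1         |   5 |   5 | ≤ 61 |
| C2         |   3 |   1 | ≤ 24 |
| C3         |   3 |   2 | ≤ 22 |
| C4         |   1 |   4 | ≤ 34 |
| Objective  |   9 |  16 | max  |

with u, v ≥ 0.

At u = 2, v = 8, compute slack b - a·x for each constraint:
  C1: 61 − 50 = 11  (slack)
  C2: 24 − 14 = 10  (slack)
  C3: 22 − 22 = 0  (binding)
  C4: 34 − 34 = 0  (binding)

Optimal: u = 2, v = 8
Binding: C3, C4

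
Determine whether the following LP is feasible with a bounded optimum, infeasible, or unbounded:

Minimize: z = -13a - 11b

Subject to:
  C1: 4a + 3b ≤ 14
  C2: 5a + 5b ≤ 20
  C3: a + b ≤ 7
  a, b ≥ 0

Feasible with a bounded optimal solution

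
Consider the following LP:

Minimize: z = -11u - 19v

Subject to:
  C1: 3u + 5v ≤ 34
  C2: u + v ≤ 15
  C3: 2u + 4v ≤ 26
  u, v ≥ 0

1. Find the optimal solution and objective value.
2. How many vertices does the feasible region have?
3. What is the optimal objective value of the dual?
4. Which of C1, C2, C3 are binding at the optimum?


1. u = 3, v = 5, z = -128
2. 4
3. -128
4. C1, C3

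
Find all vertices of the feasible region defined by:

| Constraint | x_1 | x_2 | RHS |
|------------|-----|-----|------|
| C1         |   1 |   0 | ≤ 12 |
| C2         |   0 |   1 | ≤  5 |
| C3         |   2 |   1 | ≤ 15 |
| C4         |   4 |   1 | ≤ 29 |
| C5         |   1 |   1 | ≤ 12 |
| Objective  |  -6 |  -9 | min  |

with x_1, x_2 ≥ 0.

(0, 0), (7.25, 0), (7, 1), (5, 5), (0, 5)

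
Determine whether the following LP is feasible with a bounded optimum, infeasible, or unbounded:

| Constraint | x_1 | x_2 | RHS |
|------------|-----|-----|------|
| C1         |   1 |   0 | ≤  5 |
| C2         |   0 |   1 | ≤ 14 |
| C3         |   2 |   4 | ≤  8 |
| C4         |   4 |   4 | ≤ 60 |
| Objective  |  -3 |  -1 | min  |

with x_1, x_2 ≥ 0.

Feasible with a bounded optimal solution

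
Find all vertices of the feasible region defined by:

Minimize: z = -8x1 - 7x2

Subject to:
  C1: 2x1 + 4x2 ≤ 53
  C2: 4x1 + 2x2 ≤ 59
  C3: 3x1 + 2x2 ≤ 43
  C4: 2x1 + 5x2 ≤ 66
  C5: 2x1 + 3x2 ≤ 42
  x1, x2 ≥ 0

(0, 0), (14.33, 0), (9, 8), (4.5, 11), (0.5, 13), (0, 13.2)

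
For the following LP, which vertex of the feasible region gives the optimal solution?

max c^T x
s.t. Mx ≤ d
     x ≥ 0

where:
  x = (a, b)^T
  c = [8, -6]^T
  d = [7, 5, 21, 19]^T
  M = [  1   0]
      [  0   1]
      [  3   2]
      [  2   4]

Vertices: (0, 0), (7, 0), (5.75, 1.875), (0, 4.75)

Evaluate the objective at each vertex of the feasible region:
  z(0, 0) = 0
  z(7, 0) = 56  ←
  z(5.75, 1.875) = 34.75
  z(0, 4.75) = -28.5
The maximum is at a = 7, b = 0.

(7, 0)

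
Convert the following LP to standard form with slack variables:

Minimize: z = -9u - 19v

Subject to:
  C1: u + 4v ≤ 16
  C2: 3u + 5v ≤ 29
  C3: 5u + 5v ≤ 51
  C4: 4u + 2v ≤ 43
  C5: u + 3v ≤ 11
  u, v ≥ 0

min z = -9u - 19v

s.t.
  u + 4v + s1 = 16
  3u + 5v + s2 = 29
  5u + 5v + s3 = 51
  4u + 2v + s4 = 43
  u + 3v + s5 = 11
  u, v, s1, s2, s3, s4, s5 ≥ 0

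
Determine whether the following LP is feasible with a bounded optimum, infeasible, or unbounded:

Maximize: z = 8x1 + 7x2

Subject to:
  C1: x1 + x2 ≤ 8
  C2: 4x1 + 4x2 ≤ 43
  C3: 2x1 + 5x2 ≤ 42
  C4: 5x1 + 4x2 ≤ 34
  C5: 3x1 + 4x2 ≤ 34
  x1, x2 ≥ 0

Feasible with a bounded optimal solution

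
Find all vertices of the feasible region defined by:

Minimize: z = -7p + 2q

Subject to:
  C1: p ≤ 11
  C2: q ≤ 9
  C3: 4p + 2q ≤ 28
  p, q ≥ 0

(0, 0), (7, 0), (2.5, 9), (0, 9)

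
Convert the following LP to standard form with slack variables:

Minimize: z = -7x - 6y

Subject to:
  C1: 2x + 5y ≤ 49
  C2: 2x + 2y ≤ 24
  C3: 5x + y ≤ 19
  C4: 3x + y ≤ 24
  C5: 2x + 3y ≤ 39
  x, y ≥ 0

min z = -7x - 6y

s.t.
  2x + 5y + s1 = 49
  2x + 2y + s2 = 24
  5x + y + s3 = 19
  3x + y + s4 = 24
  2x + 3y + s5 = 39
  x, y, s1, s2, s3, s4, s5 ≥ 0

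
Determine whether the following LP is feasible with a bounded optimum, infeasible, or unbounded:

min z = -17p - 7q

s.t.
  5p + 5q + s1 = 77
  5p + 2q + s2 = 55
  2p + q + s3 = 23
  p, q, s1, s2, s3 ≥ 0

Feasible with a bounded optimal solution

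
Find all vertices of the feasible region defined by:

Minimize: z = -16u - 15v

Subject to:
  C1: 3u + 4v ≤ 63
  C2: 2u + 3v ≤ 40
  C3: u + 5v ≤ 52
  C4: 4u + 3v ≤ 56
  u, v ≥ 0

(0, 0), (14, 0), (8, 8), (6.286, 9.143), (0, 10.4)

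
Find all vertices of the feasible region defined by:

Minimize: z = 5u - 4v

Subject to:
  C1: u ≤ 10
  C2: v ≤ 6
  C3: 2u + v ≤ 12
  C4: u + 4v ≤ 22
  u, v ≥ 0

(0, 0), (6, 0), (3.714, 4.571), (0, 5.5)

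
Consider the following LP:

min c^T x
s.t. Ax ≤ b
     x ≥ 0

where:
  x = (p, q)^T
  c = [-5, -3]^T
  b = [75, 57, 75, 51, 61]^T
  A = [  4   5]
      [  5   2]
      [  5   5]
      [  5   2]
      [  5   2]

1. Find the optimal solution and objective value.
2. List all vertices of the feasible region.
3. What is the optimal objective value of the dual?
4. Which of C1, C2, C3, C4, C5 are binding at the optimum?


1. p = 7, q = 8, z = -59
2. (0, 0), (10.2, 0), (7, 8), (0, 15)
3. -59
4. C3, C4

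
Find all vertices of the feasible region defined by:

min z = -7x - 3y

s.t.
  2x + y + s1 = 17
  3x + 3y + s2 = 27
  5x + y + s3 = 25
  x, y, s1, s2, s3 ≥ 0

(0, 0), (5, 0), (4, 5), (0, 9)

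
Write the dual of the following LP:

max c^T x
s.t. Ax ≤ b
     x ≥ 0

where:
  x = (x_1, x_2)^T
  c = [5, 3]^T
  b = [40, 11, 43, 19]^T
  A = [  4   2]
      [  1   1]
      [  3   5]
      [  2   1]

Primal max cᵀx s.t. Ax ≤ b, x ≥ 0  →  Dual min bᵀy s.t. Aᵀy ≥ c, y ≥ 0.

Minimize: z = 40y1 + 11y2 + 43y3 + 19y4

Subject to:
  4y1 + y2 + 3y3 + 2y4 ≥ 5
  2y1 + y2 + 5y3 + y4 ≥ 3
  y1, y2, y3, y4 ≥ 0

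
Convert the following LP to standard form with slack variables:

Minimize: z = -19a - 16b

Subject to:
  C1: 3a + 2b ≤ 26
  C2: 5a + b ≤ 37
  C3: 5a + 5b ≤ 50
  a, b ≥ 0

min z = -19a - 16b

s.t.
  3a + 2b + s1 = 26
  5a + b + s2 = 37
  5a + 5b + s3 = 50
  a, b, s1, s2, s3 ≥ 0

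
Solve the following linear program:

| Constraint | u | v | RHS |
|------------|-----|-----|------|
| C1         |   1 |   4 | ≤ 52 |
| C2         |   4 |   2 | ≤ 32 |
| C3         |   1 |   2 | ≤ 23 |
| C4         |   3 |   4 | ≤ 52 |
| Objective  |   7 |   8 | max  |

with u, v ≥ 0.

Evaluate the objective at each vertex of the feasible region:
  z(0, 0) = 0
  z(8, 0) = 56
  z(3, 10) = 101  ←
  z(0, 11.5) = 92
The maximum is at u = 3, v = 10.

u = 3, v = 10, z = 101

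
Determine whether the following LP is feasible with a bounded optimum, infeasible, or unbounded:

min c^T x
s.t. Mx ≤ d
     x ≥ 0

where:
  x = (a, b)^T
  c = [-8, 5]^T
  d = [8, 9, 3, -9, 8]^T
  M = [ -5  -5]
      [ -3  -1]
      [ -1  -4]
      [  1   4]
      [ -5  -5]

Infeasible (no feasible solution exists)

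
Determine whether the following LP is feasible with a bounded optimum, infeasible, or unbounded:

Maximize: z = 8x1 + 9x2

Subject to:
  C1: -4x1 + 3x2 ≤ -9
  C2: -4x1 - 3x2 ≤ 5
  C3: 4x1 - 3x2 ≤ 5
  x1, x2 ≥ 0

Infeasible (no feasible solution exists)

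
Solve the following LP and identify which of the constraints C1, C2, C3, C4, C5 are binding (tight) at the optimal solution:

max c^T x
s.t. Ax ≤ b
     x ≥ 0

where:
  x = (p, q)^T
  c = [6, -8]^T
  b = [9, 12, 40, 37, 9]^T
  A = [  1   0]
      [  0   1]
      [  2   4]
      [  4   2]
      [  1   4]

At p = 9, q = 0, compute slack b - a·x for each constraint:
  C1: 9 − 9 = 0  (binding)
  C2: 12 − 0 = 12  (slack)
  C3: 40 − 18 = 22  (slack)
  C4: 37 − 36 = 1  (slack)
  C5: 9 − 9 = 0  (binding)

Optimal: p = 9, q = 0
Binding: C1, C5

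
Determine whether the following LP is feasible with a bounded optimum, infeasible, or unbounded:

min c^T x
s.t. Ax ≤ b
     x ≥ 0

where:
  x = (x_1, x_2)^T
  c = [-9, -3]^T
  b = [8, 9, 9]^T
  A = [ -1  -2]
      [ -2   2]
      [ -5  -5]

Unbounded (objective can decrease without bound)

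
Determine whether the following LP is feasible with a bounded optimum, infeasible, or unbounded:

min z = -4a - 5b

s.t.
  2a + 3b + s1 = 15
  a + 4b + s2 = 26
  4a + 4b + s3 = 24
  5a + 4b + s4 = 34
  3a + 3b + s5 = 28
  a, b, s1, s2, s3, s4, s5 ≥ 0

Feasible with a bounded optimal solution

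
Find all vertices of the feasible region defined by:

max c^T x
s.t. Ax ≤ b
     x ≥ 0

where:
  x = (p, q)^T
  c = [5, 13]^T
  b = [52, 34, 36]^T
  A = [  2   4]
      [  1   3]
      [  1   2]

(0, 0), (26, 0), (10, 8), (0, 11.33)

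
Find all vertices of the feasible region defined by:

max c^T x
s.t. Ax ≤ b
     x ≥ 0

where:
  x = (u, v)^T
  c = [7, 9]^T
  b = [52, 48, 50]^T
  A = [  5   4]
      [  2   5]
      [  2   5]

(0, 0), (10.4, 0), (4, 8), (0, 9.6)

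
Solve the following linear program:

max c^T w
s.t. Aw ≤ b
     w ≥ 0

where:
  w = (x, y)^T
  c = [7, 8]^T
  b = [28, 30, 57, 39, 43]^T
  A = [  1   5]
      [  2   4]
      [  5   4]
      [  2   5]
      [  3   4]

Evaluate the objective at each vertex of the feasible region:
  z(0, 0) = 0
  z(11.4, 0) = 79.8
  z(9, 3) = 87  ←
  z(6.333, 4.333) = 79
  z(0, 5.6) = 44.8
The maximum is at x = 9, y = 3.

x = 9, y = 3, z = 87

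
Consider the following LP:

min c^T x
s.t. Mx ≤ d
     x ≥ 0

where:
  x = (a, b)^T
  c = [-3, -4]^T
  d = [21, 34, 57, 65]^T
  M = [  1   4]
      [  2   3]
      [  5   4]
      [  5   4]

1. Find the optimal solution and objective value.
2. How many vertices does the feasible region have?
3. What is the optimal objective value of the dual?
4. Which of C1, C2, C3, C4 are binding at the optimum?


1. a = 9, b = 3, z = -39
2. 4
3. -39
4. C1, C3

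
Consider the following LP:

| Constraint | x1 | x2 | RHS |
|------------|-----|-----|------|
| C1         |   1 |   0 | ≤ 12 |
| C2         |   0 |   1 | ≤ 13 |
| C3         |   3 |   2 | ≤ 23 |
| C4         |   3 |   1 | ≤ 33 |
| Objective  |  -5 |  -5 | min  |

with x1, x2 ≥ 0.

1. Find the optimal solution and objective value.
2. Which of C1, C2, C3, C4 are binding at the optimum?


1. x1 = 0, x2 = 11.5, z = -57.5
2. C3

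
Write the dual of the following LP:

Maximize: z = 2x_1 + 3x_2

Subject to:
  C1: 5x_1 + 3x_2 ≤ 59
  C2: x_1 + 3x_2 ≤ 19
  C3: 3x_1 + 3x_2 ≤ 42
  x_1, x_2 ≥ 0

Primal max cᵀx s.t. Ax ≤ b, x ≥ 0  →  Dual min bᵀy s.t. Aᵀy ≥ c, y ≥ 0.

Minimize: z = 59y1 + 19y2 + 42y3

Subject to:
  5y1 + y2 + 3y3 ≥ 2
  3y1 + 3y2 + 3y3 ≥ 3
  y1, y2, y3 ≥ 0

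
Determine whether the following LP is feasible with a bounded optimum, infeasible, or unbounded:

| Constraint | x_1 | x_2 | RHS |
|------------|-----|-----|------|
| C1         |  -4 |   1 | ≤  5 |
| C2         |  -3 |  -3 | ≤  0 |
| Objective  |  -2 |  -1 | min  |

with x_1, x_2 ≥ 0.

Unbounded (objective can decrease without bound)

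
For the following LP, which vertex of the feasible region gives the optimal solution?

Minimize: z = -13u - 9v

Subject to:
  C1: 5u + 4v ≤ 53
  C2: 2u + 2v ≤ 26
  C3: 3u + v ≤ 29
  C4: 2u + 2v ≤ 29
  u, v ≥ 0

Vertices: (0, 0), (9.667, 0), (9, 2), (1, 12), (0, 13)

Evaluate the objective at each vertex of the feasible region:
  z(0, 0) = 0
  z(9.667, 0) = -125.7
  z(9, 2) = -135  ←
  z(1, 12) = -121
  z(0, 13) = -117
The minimum is at u = 9, v = 2.

(9, 2)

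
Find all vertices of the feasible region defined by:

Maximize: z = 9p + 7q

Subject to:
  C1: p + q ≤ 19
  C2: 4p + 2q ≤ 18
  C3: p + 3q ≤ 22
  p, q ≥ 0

(0, 0), (4.5, 0), (1, 7), (0, 7.333)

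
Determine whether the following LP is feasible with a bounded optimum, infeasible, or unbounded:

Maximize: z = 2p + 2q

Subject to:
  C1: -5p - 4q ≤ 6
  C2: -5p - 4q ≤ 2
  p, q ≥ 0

Unbounded (objective can increase without bound)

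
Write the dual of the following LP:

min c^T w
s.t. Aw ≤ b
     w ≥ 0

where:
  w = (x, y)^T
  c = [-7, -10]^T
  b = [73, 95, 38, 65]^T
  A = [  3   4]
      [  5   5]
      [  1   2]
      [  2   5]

Primal min cᵀx s.t. Ax ≤ b, x ≥ 0  →  Dual max −bᵀy s.t. Aᵀy ≥ −c, y ≥ 0.

Maximize: z = -73y1 - 95y2 - 38y3 - 65y4

Subject to:
  3y1 + 5y2 + y3 + 2y4 ≥ 7
  4y1 + 5y2 + 2y3 + 5y4 ≥ 10
  y1, y2, y3, y4 ≥ 0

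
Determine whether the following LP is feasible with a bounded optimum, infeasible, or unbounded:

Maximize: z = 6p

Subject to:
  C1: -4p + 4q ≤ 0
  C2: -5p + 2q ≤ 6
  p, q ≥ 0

Unbounded (objective can increase without bound)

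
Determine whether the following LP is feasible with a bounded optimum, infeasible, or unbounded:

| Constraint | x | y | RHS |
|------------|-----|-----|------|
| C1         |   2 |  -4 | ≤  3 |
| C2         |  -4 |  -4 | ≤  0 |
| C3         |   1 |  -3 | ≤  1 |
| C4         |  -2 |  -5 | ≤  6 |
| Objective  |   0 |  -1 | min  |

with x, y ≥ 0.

Unbounded (objective can decrease without bound)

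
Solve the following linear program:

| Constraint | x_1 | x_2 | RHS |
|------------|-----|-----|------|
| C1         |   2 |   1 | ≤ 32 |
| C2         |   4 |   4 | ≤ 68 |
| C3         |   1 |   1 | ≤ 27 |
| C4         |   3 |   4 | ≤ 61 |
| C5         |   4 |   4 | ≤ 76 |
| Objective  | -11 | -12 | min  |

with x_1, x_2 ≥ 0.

Evaluate the objective at each vertex of the feasible region:
  z(0, 0) = 0
  z(16, 0) = -176
  z(15, 2) = -189
  z(7, 10) = -197  ←
  z(0, 15.25) = -183
The minimum is at x_1 = 7, x_2 = 10.

x_1 = 7, x_2 = 10, z = -197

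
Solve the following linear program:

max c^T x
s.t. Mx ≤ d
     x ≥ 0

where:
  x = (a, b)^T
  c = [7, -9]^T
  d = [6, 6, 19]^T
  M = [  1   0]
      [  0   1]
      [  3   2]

Evaluate the objective at each vertex of the feasible region:
  z(0, 0) = 0
  z(6, 0) = 42  ←
  z(6, 0.5) = 37.5
  z(2.333, 6) = -37.67
  z(0, 6) = -54
The maximum is at a = 6, b = 0.

a = 6, b = 0, z = 42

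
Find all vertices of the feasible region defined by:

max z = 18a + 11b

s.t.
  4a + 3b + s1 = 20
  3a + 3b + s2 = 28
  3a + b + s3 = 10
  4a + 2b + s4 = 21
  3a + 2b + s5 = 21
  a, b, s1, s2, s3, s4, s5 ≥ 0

(0, 0), (3.333, 0), (2, 4), (0, 6.667)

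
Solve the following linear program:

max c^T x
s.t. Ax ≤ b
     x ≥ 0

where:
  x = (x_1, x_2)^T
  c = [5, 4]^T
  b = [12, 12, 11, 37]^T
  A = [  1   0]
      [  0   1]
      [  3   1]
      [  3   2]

Evaluate the objective at each vertex of the feasible region:
  z(0, 0) = 0
  z(3.667, 0) = 18.33
  z(0, 11) = 44  ←
The maximum is at x_1 = 0, x_2 = 11.

x_1 = 0, x_2 = 11, z = 44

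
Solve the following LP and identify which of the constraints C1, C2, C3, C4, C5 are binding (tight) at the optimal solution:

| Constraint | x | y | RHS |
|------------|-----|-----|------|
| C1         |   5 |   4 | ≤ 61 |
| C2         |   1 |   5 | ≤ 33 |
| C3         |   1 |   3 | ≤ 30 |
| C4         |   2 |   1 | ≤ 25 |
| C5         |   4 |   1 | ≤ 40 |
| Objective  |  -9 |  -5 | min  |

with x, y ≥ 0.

At x = 9, y = 4, compute slack b - a·x for each constraint:
  C1: 61 − 61 = 0  (binding)
  C2: 33 − 29 = 4  (slack)
  C3: 30 − 21 = 9  (slack)
  C4: 25 − 22 = 3  (slack)
  C5: 40 − 40 = 0  (binding)

Optimal: x = 9, y = 4
Binding: C1, C5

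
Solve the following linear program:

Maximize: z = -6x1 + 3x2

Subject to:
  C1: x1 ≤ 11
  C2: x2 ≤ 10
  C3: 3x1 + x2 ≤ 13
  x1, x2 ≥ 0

Evaluate the objective at each vertex of the feasible region:
  z(0, 0) = 0
  z(4.333, 0) = -26
  z(1, 10) = 24
  z(0, 10) = 30  ←
The maximum is at x1 = 0, x2 = 10.

x1 = 0, x2 = 10, z = 30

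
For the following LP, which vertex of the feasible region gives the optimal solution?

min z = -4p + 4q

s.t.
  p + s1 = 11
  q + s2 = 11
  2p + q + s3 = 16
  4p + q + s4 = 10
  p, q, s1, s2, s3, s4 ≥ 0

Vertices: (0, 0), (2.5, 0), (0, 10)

Evaluate the objective at each vertex of the feasible region:
  z(0, 0) = 0
  z(2.5, 0) = -10  ←
  z(0, 10) = 40
The minimum is at p = 2.5, q = 0.

(2.5, 0)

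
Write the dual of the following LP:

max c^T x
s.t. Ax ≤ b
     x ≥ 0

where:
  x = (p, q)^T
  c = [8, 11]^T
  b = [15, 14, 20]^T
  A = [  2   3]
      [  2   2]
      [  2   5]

Primal max cᵀx s.t. Ax ≤ b, x ≥ 0  →  Dual min bᵀy s.t. Aᵀy ≥ c, y ≥ 0.

Minimize: z = 15y1 + 14y2 + 20y3

Subject to:
  2y1 + 2y2 + 2y3 ≥ 8
  3y1 + 2y2 + 5y3 ≥ 11
  y1, y2, y3 ≥ 0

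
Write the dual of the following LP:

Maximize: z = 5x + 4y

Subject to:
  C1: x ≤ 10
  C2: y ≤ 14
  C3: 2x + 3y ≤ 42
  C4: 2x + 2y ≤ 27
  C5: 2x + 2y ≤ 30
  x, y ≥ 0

Primal max cᵀx s.t. Ax ≤ b, x ≥ 0  →  Dual min bᵀy s.t. Aᵀy ≥ c, y ≥ 0.

Minimize: z = 10y1 + 14y2 + 42y3 + 27y4 + 30y5

Subject to:
  y1 + 2y3 + 2y4 + 2y5 ≥ 5
  y2 + 3y3 + 2y4 + 2y5 ≥ 4
  y1, y2, y3, y4, y5 ≥ 0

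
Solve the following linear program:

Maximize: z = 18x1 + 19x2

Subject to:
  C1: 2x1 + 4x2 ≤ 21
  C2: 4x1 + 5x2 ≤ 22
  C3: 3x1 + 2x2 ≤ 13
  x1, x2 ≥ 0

Evaluate the objective at each vertex of the feasible region:
  z(0, 0) = 0
  z(4.333, 0) = 78
  z(3, 2) = 92  ←
  z(0, 4.4) = 83.6
The maximum is at x1 = 3, x2 = 2.

x1 = 3, x2 = 2, z = 92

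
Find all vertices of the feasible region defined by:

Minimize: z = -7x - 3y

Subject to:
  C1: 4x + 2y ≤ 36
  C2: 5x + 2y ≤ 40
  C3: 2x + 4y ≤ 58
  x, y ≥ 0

(0, 0), (8, 0), (4, 10), (2.333, 13.33), (0, 14.5)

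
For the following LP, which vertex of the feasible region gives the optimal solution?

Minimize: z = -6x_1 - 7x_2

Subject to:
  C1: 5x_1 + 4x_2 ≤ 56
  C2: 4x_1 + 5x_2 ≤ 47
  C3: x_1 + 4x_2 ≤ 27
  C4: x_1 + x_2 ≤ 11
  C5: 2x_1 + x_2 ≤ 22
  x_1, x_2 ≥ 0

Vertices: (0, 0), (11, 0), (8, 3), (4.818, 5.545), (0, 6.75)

Evaluate the objective at each vertex of the feasible region:
  z(0, 0) = 0
  z(11, 0) = -66
  z(8, 3) = -69  ←
  z(4.818, 5.545) = -67.73
  z(0, 6.75) = -47.25
The minimum is at x_1 = 8, x_2 = 3.

(8, 3)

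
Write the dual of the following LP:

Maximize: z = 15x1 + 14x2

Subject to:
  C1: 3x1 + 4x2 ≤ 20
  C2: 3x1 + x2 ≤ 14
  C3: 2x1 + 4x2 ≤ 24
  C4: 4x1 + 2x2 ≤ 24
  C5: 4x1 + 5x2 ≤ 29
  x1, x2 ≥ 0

Primal max cᵀx s.t. Ax ≤ b, x ≥ 0  →  Dual min bᵀy s.t. Aᵀy ≥ c, y ≥ 0.

Minimize: z = 20y1 + 14y2 + 24y3 + 24y4 + 29y5

Subject to:
  3y1 + 3y2 + 2y3 + 4y4 + 4y5 ≥ 15
  4y1 + y2 + 4y3 + 2y4 + 5y5 ≥ 14
  y1, y2, y3, y4, y5 ≥ 0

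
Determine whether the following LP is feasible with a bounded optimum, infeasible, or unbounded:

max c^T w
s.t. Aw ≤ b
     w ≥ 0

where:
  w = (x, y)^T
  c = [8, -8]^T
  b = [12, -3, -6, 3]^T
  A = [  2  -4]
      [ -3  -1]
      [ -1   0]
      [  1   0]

Infeasible (no feasible solution exists)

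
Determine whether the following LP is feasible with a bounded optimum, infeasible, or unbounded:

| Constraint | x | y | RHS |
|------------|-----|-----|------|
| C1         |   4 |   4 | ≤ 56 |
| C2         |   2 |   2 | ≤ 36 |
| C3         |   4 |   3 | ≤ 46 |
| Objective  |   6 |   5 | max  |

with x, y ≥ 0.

Feasible with a bounded optimal solution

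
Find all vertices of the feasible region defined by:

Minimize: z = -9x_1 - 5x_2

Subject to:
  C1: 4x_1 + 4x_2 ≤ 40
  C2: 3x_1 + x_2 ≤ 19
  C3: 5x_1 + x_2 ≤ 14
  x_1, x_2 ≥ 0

(0, 0), (2.8, 0), (1, 9), (0, 10)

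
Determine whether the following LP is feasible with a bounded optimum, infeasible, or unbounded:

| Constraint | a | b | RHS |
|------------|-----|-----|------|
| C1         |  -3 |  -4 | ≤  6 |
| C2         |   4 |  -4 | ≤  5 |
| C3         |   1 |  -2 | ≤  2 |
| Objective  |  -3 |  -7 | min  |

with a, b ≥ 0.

Unbounded (objective can decrease without bound)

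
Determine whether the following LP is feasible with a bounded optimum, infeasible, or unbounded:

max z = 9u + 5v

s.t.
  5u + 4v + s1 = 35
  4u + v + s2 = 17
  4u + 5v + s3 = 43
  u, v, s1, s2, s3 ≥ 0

Feasible with a bounded optimal solution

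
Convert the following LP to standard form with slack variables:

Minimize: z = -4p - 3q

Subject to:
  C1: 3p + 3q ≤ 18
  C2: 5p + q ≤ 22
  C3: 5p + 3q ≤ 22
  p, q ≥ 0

min z = -4p - 3q

s.t.
  3p + 3q + s1 = 18
  5p + q + s2 = 22
  5p + 3q + s3 = 22
  p, q, s1, s2, s3 ≥ 0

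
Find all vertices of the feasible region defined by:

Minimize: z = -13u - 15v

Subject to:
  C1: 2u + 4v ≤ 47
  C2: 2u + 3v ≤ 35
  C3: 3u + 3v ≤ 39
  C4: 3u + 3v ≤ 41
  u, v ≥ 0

(0, 0), (13, 0), (4, 9), (0, 11.67)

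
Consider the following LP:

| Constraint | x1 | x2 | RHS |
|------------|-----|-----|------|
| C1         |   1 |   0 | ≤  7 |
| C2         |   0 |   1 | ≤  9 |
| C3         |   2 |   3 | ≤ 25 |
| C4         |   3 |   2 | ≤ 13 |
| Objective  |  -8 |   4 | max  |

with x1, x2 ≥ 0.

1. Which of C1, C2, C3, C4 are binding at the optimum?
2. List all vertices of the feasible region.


1. C4
2. (0, 0), (4.333, 0), (0, 6.5)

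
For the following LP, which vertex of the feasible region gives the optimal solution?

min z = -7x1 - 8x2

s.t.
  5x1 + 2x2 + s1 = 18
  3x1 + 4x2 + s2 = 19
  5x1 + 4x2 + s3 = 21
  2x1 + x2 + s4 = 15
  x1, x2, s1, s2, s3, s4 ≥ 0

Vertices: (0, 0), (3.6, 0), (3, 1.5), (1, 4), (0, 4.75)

Evaluate the objective at each vertex of the feasible region:
  z(0, 0) = 0
  z(3.6, 0) = -25.2
  z(3, 1.5) = -33
  z(1, 4) = -39  ←
  z(0, 4.75) = -38
The minimum is at x1 = 1, x2 = 4.

(1, 4)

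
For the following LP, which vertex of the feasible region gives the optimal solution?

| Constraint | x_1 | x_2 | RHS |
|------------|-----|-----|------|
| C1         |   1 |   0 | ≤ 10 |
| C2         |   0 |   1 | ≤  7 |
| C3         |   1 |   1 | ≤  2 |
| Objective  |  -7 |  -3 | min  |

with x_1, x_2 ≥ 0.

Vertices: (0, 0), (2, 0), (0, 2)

Evaluate the objective at each vertex of the feasible region:
  z(0, 0) = 0
  z(2, 0) = -14  ←
  z(0, 2) = -6
The minimum is at x_1 = 2, x_2 = 0.

(2, 0)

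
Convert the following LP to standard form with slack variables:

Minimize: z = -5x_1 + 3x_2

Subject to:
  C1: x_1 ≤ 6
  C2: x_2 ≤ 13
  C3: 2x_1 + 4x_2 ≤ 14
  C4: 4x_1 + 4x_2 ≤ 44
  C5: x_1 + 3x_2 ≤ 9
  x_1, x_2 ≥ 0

min z = -5x_1 + 3x_2

s.t.
  x_1 + s1 = 6
  x_2 + s2 = 13
  2x_1 + 4x_2 + s3 = 14
  4x_1 + 4x_2 + s4 = 44
  x_1 + 3x_2 + s5 = 9
  x_1, x_2, s1, s2, s3, s4, s5 ≥ 0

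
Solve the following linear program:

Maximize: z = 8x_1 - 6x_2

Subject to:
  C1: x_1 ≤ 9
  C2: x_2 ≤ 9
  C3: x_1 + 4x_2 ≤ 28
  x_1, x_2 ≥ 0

Evaluate the objective at each vertex of the feasible region:
  z(0, 0) = 0
  z(9, 0) = 72  ←
  z(9, 4.75) = 43.5
  z(0, 7) = -42
The maximum is at x_1 = 9, x_2 = 0.

x_1 = 9, x_2 = 0, z = 72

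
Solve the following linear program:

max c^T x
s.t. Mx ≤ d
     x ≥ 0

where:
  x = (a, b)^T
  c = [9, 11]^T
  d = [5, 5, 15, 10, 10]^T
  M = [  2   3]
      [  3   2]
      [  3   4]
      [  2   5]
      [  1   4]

Evaluate the objective at each vertex of the feasible region:
  z(0, 0) = 0
  z(1.667, 0) = 15
  z(1, 1) = 20  ←
  z(0, 1.667) = 18.33
The maximum is at a = 1, b = 1.

a = 1, b = 1, z = 20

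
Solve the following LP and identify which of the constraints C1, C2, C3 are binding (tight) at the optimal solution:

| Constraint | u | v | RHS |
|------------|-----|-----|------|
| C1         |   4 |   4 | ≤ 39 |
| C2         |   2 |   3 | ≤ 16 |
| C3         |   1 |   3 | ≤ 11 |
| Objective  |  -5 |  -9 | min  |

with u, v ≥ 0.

At u = 5, v = 2, compute slack b - a·x for each constraint:
  C1: 39 − 28 = 11  (slack)
  C2: 16 − 16 = 0  (binding)
  C3: 11 − 11 = 0  (binding)

Optimal: u = 5, v = 2
Binding: C2, C3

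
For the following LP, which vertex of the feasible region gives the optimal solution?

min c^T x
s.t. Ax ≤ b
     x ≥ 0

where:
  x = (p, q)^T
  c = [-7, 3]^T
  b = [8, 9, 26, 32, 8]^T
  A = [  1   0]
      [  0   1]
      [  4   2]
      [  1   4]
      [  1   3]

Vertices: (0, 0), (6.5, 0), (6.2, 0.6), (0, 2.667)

Evaluate the objective at each vertex of the feasible region:
  z(0, 0) = 0
  z(6.5, 0) = -45.5  ←
  z(6.2, 0.6) = -41.6
  z(0, 2.667) = 8
The minimum is at p = 6.5, q = 0.

(6.5, 0)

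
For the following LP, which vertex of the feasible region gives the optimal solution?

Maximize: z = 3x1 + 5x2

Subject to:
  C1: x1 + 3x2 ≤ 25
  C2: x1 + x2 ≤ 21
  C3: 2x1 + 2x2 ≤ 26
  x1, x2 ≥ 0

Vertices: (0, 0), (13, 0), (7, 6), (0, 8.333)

Evaluate the objective at each vertex of the feasible region:
  z(0, 0) = 0
  z(13, 0) = 39
  z(7, 6) = 51  ←
  z(0, 8.333) = 41.67
The maximum is at x1 = 7, x2 = 6.

(7, 6)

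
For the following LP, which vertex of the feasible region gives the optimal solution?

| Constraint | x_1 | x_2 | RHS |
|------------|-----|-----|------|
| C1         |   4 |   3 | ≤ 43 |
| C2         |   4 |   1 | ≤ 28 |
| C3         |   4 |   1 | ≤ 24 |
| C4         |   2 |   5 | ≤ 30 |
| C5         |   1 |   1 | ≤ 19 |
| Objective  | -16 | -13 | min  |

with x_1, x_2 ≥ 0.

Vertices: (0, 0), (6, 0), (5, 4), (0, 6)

Evaluate the objective at each vertex of the feasible region:
  z(0, 0) = 0
  z(6, 0) = -96
  z(5, 4) = -132  ←
  z(0, 6) = -78
The minimum is at x_1 = 5, x_2 = 4.

(5, 4)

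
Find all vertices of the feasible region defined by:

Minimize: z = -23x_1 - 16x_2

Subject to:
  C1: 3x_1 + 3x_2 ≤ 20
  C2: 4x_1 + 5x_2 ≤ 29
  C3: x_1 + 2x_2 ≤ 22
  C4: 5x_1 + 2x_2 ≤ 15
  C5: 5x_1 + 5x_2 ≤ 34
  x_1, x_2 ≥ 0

(0, 0), (3, 0), (1, 5), (0, 5.8)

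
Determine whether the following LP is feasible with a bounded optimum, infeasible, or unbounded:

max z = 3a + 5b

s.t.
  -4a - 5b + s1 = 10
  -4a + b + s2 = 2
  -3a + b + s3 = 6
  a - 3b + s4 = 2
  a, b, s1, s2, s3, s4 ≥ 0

Unbounded (objective can increase without bound)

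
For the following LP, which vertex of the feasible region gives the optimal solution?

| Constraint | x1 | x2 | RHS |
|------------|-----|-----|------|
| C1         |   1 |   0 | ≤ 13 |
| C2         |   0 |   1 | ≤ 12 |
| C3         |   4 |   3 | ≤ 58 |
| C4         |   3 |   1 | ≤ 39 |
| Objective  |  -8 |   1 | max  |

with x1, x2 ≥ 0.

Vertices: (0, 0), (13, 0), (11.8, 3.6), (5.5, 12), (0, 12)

Evaluate the objective at each vertex of the feasible region:
  z(0, 0) = 0
  z(13, 0) = -104
  z(11.8, 3.6) = -90.8
  z(5.5, 12) = -32
  z(0, 12) = 12  ←
The maximum is at x1 = 0, x2 = 12.

(0, 12)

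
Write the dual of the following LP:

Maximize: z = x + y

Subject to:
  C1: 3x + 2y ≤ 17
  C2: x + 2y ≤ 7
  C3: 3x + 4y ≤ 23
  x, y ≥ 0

Primal max cᵀx s.t. Ax ≤ b, x ≥ 0  →  Dual min bᵀy s.t. Aᵀy ≥ c, y ≥ 0.

Minimize: z = 17y1 + 7y2 + 23y3

Subject to:
  3y1 + y2 + 3y3 ≥ 1
  2y1 + 2y2 + 4y3 ≥ 1
  y1, y2, y3 ≥ 0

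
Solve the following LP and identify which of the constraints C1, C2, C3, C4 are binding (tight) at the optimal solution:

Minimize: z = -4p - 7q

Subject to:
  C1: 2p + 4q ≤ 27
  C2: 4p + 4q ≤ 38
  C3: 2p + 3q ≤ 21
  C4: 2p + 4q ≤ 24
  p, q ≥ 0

At p = 6, q = 3, compute slack b - a·x for each constraint:
  C1: 27 − 24 = 3  (slack)
  C2: 38 − 36 = 2  (slack)
  C3: 21 − 21 = 0  (binding)
  C4: 24 − 24 = 0  (binding)

Optimal: p = 6, q = 3
Binding: C3, C4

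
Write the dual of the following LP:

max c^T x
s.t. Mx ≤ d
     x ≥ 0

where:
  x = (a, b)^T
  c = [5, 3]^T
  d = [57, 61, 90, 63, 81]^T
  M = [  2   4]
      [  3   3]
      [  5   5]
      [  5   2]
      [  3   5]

Primal max cᵀx s.t. Ax ≤ b, x ≥ 0  →  Dual min bᵀy s.t. Aᵀy ≥ c, y ≥ 0.

Minimize: z = 57y1 + 61y2 + 90y3 + 63y4 + 81y5

Subject to:
  2y1 + 3y2 + 5y3 + 5y4 + 3y5 ≥ 5
  4y1 + 3y2 + 5y3 + 2y4 + 5y5 ≥ 3
  y1, y2, y3, y4, y5 ≥ 0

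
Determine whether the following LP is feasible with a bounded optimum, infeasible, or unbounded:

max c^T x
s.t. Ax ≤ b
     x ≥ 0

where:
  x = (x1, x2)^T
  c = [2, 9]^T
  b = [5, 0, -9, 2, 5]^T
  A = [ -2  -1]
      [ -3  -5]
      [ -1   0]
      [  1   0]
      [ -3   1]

Infeasible (no feasible solution exists)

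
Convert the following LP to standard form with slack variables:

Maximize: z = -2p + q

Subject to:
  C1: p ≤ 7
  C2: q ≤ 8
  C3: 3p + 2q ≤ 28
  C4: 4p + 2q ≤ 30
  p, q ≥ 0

max z = -2p + q

s.t.
  p + s1 = 7
  q + s2 = 8
  3p + 2q + s3 = 28
  4p + 2q + s4 = 30
  p, q, s1, s2, s3, s4 ≥ 0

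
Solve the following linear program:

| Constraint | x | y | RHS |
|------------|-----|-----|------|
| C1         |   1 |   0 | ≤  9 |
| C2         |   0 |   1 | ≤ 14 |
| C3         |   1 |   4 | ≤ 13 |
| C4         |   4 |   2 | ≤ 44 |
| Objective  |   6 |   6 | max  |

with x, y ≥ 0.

Evaluate the objective at each vertex of the feasible region:
  z(0, 0) = 0
  z(9, 0) = 54
  z(9, 1) = 60  ←
  z(0, 3.25) = 19.5
The maximum is at x = 9, y = 1.

x = 9, y = 1, z = 60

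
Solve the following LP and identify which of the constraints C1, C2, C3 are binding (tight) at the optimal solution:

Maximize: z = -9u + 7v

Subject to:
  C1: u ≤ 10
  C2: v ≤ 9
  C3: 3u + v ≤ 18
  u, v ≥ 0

At u = 0, v = 9, compute slack b - a·x for each constraint:
  C1: 10 − 0 = 10  (slack)
  C2: 9 − 9 = 0  (binding)
  C3: 18 − 9 = 9  (slack)

Optimal: u = 0, v = 9
Binding: C2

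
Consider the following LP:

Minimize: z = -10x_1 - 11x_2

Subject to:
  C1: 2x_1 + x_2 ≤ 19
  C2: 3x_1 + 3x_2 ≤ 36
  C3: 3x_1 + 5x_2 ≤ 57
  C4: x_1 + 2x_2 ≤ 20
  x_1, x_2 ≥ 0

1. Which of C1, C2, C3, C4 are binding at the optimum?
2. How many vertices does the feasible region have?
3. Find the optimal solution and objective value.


1. C2, C4
2. 5
3. x_1 = 4, x_2 = 8, z = -128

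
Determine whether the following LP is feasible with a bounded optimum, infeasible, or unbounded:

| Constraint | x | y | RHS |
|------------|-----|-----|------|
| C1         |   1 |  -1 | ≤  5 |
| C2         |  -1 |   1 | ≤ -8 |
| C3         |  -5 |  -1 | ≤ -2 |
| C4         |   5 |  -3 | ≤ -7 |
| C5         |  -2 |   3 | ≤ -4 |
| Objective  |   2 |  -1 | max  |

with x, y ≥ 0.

Infeasible (no feasible solution exists)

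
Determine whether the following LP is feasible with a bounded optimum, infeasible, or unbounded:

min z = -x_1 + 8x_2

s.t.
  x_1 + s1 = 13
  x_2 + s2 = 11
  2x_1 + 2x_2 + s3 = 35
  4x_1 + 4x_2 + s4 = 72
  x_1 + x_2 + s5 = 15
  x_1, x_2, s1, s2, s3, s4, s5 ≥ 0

Feasible with a bounded optimal solution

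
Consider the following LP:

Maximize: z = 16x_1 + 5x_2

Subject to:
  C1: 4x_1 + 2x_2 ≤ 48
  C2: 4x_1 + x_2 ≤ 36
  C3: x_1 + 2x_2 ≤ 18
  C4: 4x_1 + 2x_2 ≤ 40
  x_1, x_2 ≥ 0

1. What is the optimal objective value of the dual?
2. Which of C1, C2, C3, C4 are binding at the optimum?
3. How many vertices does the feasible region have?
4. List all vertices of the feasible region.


1. 148
2. C2, C4
3. 5
4. (0, 0), (9, 0), (8, 4), (7.333, 5.333), (0, 9)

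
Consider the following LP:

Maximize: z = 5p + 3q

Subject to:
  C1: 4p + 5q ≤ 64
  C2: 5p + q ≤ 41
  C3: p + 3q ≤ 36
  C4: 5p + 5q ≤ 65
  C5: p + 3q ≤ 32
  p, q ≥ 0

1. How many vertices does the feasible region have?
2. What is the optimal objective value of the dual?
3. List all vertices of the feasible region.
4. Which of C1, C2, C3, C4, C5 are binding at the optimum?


1. 5
2. 53
3. (0, 0), (8.2, 0), (7, 6), (3.5, 9.5), (0, 10.67)
4. C2, C4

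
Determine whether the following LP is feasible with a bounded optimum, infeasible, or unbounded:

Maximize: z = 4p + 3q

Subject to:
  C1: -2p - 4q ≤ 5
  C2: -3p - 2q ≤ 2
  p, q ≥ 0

Unbounded (objective can increase without bound)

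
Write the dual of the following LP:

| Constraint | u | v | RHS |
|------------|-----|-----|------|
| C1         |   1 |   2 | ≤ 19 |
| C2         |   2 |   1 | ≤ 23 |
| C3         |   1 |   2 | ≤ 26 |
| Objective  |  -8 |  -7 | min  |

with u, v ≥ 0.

Primal min cᵀx s.t. Ax ≤ b, x ≥ 0  →  Dual max −bᵀy s.t. Aᵀy ≥ −c, y ≥ 0.

Maximize: z = -19y1 - 23y2 - 26y3

Subject to:
  y1 + 2y2 + y3 ≥ 8
  2y1 + y2 + 2y3 ≥ 7
  y1, y2, y3 ≥ 0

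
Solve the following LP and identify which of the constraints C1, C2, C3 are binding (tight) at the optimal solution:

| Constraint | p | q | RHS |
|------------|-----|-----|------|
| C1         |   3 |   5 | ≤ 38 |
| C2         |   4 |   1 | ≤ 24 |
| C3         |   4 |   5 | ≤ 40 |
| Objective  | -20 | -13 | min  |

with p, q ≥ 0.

At p = 5, q = 4, compute slack b - a·x for each constraint:
  C1: 38 − 35 = 3  (slack)
  C2: 24 − 24 = 0  (binding)
  C3: 40 − 40 = 0  (binding)

Optimal: p = 5, q = 4
Binding: C2, C3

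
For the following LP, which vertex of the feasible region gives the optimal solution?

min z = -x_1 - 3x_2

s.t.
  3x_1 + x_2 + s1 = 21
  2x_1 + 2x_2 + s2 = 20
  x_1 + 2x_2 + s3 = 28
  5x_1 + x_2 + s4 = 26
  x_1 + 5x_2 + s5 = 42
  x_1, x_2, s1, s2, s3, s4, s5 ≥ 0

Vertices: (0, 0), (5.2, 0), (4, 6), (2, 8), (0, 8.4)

Evaluate the objective at each vertex of the feasible region:
  z(0, 0) = 0
  z(5.2, 0) = -5.2
  z(4, 6) = -22
  z(2, 8) = -26  ←
  z(0, 8.4) = -25.2
The minimum is at x_1 = 2, x_2 = 8.

(2, 8)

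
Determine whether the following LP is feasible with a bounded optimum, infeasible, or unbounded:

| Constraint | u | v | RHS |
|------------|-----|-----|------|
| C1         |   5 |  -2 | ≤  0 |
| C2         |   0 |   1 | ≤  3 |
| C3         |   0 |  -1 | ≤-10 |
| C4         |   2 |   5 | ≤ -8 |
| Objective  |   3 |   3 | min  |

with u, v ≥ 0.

Infeasible (no feasible solution exists)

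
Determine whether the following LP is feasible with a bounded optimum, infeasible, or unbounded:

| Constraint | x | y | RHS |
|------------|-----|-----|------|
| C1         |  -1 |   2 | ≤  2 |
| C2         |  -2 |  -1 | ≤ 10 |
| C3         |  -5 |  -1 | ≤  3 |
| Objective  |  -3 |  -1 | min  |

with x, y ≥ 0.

Unbounded (objective can decrease without bound)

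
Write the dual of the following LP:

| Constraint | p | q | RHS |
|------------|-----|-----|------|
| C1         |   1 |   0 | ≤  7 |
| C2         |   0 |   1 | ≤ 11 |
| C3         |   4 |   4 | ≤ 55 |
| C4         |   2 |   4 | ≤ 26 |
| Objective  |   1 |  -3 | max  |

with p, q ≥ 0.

Primal max cᵀx s.t. Ax ≤ b, x ≥ 0  →  Dual min bᵀy s.t. Aᵀy ≥ c, y ≥ 0.

Minimize: z = 7y1 + 11y2 + 55y3 + 26y4

Subject to:
  y1 + 4y3 + 2y4 ≥ 1
  y2 + 4y3 + 4y4 ≥ -3
  y1, y2, y3, y4 ≥ 0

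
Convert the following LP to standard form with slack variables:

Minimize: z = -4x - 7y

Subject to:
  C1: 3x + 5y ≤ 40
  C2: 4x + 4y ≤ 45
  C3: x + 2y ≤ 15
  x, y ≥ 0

min z = -4x - 7y

s.t.
  3x + 5y + s1 = 40
  4x + 4y + s2 = 45
  x + 2y + s3 = 15
  x, y, s1, s2, s3 ≥ 0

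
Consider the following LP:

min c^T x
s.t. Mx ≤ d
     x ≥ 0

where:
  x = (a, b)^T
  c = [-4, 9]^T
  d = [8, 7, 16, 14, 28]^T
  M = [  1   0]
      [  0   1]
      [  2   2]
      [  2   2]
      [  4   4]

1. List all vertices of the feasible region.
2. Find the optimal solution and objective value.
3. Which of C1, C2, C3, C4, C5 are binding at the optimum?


1. (0, 0), (7, 0), (0, 7)
2. a = 7, b = 0, z = -28
3. C4, C5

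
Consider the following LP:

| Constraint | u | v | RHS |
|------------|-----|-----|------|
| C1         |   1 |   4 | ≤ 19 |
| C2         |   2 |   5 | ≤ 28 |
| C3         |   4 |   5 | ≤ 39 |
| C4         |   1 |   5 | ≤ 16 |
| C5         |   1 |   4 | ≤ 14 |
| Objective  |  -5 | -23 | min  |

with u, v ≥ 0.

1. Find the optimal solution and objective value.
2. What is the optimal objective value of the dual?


1. u = 6, v = 2, z = -76
2. -76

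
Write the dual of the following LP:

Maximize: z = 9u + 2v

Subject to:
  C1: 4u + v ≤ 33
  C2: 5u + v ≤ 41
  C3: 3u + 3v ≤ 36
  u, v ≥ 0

Primal max cᵀx s.t. Ax ≤ b, x ≥ 0  →  Dual min bᵀy s.t. Aᵀy ≥ c, y ≥ 0.

Minimize: z = 33y1 + 41y2 + 36y3

Subject to:
  4y1 + 5y2 + 3y3 ≥ 9
  y1 + y2 + 3y3 ≥ 2
  y1, y2, y3 ≥ 0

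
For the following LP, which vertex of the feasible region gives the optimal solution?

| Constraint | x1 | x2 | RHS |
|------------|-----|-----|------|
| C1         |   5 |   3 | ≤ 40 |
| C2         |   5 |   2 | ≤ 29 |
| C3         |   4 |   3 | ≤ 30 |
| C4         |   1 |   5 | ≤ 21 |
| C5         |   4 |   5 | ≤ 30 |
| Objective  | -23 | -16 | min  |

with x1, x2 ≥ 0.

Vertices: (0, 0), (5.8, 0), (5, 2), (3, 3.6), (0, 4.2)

Evaluate the objective at each vertex of the feasible region:
  z(0, 0) = 0
  z(5.8, 0) = -133.4
  z(5, 2) = -147  ←
  z(3, 3.6) = -126.6
  z(0, 4.2) = -67.2
The minimum is at x1 = 5, x2 = 2.

(5, 2)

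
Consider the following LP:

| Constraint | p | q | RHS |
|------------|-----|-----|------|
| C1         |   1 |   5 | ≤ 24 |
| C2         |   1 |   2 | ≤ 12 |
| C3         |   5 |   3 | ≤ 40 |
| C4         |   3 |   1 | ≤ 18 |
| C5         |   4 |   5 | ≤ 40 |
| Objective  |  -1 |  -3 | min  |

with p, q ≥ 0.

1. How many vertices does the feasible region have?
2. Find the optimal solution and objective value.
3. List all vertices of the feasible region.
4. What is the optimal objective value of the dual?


1. 5
2. p = 4, q = 4, z = -16
3. (0, 0), (6, 0), (4.8, 3.6), (4, 4), (0, 4.8)
4. -16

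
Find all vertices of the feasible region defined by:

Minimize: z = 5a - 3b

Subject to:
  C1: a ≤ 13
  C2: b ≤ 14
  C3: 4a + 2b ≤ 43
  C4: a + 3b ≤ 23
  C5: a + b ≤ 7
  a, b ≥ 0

(0, 0), (7, 0), (0, 7)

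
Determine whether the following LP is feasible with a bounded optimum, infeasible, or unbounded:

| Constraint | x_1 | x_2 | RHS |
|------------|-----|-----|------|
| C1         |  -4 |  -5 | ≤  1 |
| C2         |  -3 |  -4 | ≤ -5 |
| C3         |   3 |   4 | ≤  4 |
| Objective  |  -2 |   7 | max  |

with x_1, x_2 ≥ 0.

Infeasible (no feasible solution exists)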